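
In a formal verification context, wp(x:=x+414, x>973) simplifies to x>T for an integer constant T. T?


Formula: wp(x:=E, P) = P[E/x] (substitute E for x in postcondition)
Step 1: Postcondition: x>973
Step 2: Substitute x+414 for x: x+414>973
Step 3: Solve for x: x > 973-414 = 559

559


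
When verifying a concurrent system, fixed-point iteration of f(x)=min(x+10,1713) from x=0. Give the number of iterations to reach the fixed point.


Step 1: x=0, cap=1713, increment=10
Step 2: x grows by 10 each step until capped at 1713; fixed point is x=1713
Step 3: iterations = ceil(1713/10) = 172

172


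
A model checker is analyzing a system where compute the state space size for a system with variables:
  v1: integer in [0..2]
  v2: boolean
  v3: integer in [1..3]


State space = product of domain sizes of all variables.
Domain sizes:
  v1 (integer in [0..2]): 3
  v2 (boolean): 2
  v3 (integer in [1..3]): 3
Product = 3 * 2 * 3 = 18

18


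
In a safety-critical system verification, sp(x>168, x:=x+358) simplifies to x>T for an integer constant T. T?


Formula: sp(P, x:=E) = exists old_x. (x = E[old_x/x]) AND P[old_x/x] (old_x is the value of x before the assignment; eliminate old_x by solving x = E[old_x/x] for old_x)
Step 1: Precondition P: x>168, i.e. old_x > 168
Step 2: Assignment gives x = old_x + 358, so old_x = x - 358
Step 3: Substitute into P: x - 358 > 168
Step 4: Simplify: x > 168+358 = 526

526


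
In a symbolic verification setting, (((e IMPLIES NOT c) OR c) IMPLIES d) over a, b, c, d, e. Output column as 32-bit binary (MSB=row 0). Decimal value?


Formula: (((e IMPLIES NOT c) OR c) IMPLIES d) over a, b, c, d, e (32 rows)
Evaluate each row (bits = a,b,c,d,e, MSB first):
  row 0 [00000]: (((0 IMPLIES NOT 0) OR 0) IMPLIES 0) -> 0
  row 1 [00001]: (((1 IMPLIES NOT 0) OR 0) IMPLIES 0) -> 0
  row 2 [00010]: (((0 IMPLIES NOT 0) OR 0) IMPLIES 1) -> 1
  row 3 [00011]: (((1 IMPLIES NOT 0) OR 0) IMPLIES 1) -> 1
  row 4 [00100]: (((0 IMPLIES NOT 1) OR 1) IMPLIES 0) -> 0
  row 5 [00101]: (((1 IMPLIES NOT 1) OR 1) IMPLIES 0) -> 0
  row 6 [00110]: (((0 IMPLIES NOT 1) OR 1) IMPLIES 1) -> 1
  row 7 [00111]: (((1 IMPLIES NOT 1) OR 1) IMPLIES 1) -> 1
  row 8 [01000]: (((0 IMPLIES NOT 0) OR 0) IMPLIES 0) -> 0
  row 9 [01001]: (((1 IMPLIES NOT 0) OR 0) IMPLIES 0) -> 0
  row 10 [01010]: (((0 IMPLIES NOT 0) OR 0) IMPLIES 1) -> 1
  row 11 [01011]: (((1 IMPLIES NOT 0) OR 0) IMPLIES 1) -> 1
  row 12 [01100]: (((0 IMPLIES NOT 1) OR 1) IMPLIES 0) -> 0
  row 13 [01101]: (((1 IMPLIES NOT 1) OR 1) IMPLIES 0) -> 0
  row 14 [01110]: (((0 IMPLIES NOT 1) OR 1) IMPLIES 1) -> 1
  row 15 [01111]: (((1 IMPLIES NOT 1) OR 1) IMPLIES 1) -> 1
  row 16 [10000]: (((0 IMPLIES NOT 0) OR 0) IMPLIES 0) -> 0
  row 17 [10001]: (((1 IMPLIES NOT 0) OR 0) IMPLIES 0) -> 0
  row 18 [10010]: (((0 IMPLIES NOT 0) OR 0) IMPLIES 1) -> 1
  row 19 [10011]: (((1 IMPLIES NOT 0) OR 0) IMPLIES 1) -> 1
  row 20 [10100]: (((0 IMPLIES NOT 1) OR 1) IMPLIES 0) -> 0
  row 21 [10101]: (((1 IMPLIES NOT 1) OR 1) IMPLIES 0) -> 0
  row 22 [10110]: (((0 IMPLIES NOT 1) OR 1) IMPLIES 1) -> 1
  row 23 [10111]: (((1 IMPLIES NOT 1) OR 1) IMPLIES 1) -> 1
  row 24 [11000]: (((0 IMPLIES NOT 0) OR 0) IMPLIES 0) -> 0
  row 25 [11001]: (((1 IMPLIES NOT 0) OR 0) IMPLIES 0) -> 0
  row 26 [11010]: (((0 IMPLIES NOT 0) OR 0) IMPLIES 1) -> 1
  row 27 [11011]: (((1 IMPLIES NOT 0) OR 0) IMPLIES 1) -> 1
  row 28 [11100]: (((0 IMPLIES NOT 1) OR 1) IMPLIES 0) -> 0
  row 29 [11101]: (((1 IMPLIES NOT 1) OR 1) IMPLIES 0) -> 0
  row 30 [11110]: (((0 IMPLIES NOT 1) OR 1) IMPLIES 1) -> 1
  row 31 [11111]: (((1 IMPLIES NOT 1) OR 1) IMPLIES 1) -> 1
Full result column, 4 rows per line (a,b,c fixed per line; d,e runs 00..11 left to right):
  rows 0-3 [a,b,c=000]: 0011  = hex 3
  rows 4-7 [a,b,c=001]: 0011  = hex 3
  rows 8-11 [a,b,c=010]: 0011  = hex 3
  rows 12-15 [a,b,c=011]: 0011  = hex 3
  rows 16-19 [a,b,c=100]: 0011  = hex 3
  rows 20-23 [a,b,c=101]: 0011  = hex 3
  rows 24-27 [a,b,c=110]: 0011  = hex 3
  rows 28-31 [a,b,c=111]: 0011  = hex 3
Output column (row 0 .. row 31) = 00110011001100110011001100110011
Output column grouped in 4s = 0011 0011 0011 0011 0011 0011 0011 0011 = 0x33333333
Convert to decimal digit by digit (value = value*16 + digit):
  3 -> 3
  3*16 + 3 = 51
  51*16 + 3 = 819
  819*16 + 3 = 13107
  13107*16 + 3 = 209715
  209715*16 + 3 = 3355443
  3355443*16 + 3 = 53687091
  53687091*16 + 3 = 858993459
Decimal = 858993459

858993459


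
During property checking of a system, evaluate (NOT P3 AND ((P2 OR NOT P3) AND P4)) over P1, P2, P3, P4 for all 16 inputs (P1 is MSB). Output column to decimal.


Formula: (NOT P3 AND ((P2 OR NOT P3) AND P4)) over P1, P2, P3, P4 (16 rows)
Evaluate each row (bits = P1,P2,P3,P4, MSB first):
  row 0 [0000]: (NOT 0 AND ((0 OR NOT 0) AND 0)) -> 0
  row 1 [0001]: (NOT 0 AND ((0 OR NOT 0) AND 1)) -> 1
  row 2 [0010]: (NOT 1 AND ((0 OR NOT 1) AND 0)) -> 0
  row 3 [0011]: (NOT 1 AND ((0 OR NOT 1) AND 1)) -> 0
  row 4 [0100]: (NOT 0 AND ((1 OR NOT 0) AND 0)) -> 0
  row 5 [0101]: (NOT 0 AND ((1 OR NOT 0) AND 1)) -> 1
  row 6 [0110]: (NOT 1 AND ((1 OR NOT 1) AND 0)) -> 0
  row 7 [0111]: (NOT 1 AND ((1 OR NOT 1) AND 1)) -> 0
  row 8 [1000]: (NOT 0 AND ((0 OR NOT 0) AND 0)) -> 0
  row 9 [1001]: (NOT 0 AND ((0 OR NOT 0) AND 1)) -> 1
  row 10 [1010]: (NOT 1 AND ((0 OR NOT 1) AND 0)) -> 0
  row 11 [1011]: (NOT 1 AND ((0 OR NOT 1) AND 1)) -> 0
  row 12 [1100]: (NOT 0 AND ((1 OR NOT 0) AND 0)) -> 0
  row 13 [1101]: (NOT 0 AND ((1 OR NOT 0) AND 1)) -> 1
  row 14 [1110]: (NOT 1 AND ((1 OR NOT 1) AND 0)) -> 0
  row 15 [1111]: (NOT 1 AND ((1 OR NOT 1) AND 1)) -> 0
Full result column, 4 rows per line (P1,P2 fixed per line; P3,P4 runs 00..11 left to right):
  rows 0-3 [P1,P2=00]: 0100  = hex 4
  rows 4-7 [P1,P2=01]: 0100  = hex 4
  rows 8-11 [P1,P2=10]: 0100  = hex 4
  rows 12-15 [P1,P2=11]: 0100  = hex 4
Output column (row 0 .. row 15) = 0100010001000100
Output column grouped in 4s = 0100 0100 0100 0100 = 0x4444
Convert to decimal digit by digit (value = value*16 + digit):
  4 -> 4
  4*16 + 4 = 68
  68*16 + 4 = 1092
  1092*16 + 4 = 17476
Decimal = 17476

17476


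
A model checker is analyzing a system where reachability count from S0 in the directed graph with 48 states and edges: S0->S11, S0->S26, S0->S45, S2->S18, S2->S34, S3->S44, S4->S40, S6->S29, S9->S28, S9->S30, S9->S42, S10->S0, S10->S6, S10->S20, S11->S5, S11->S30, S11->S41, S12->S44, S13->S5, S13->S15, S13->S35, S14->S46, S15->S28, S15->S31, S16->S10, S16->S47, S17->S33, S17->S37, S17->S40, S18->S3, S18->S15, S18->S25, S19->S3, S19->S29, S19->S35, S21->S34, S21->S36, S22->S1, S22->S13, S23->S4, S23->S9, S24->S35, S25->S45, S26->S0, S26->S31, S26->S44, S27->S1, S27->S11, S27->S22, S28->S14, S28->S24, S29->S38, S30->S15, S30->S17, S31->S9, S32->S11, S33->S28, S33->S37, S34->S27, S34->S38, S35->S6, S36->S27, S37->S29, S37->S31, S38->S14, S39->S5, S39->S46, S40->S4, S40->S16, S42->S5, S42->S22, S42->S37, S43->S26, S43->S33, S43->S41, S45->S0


BFS from S0:
  layer 0: {S0}
  layer 1: {S11, S26, S45}
  layer 2: {S5, S30, S31, S41, S44}
  layer 3: {S9, S15, S17}
  layer 4: {S28, S33, S37, S40, S42}
  layer 5: {S4, S14, S16, S22, S24, S29}
  layer 6: {S1, S10, S13, S35, S38, S46, S47}
  layer 7: {S6, S20}
Reachable set: {S0, S1, S4, S5, S6, S9, S10, S11, S13, S14, S15, S16, S17, S20, S22, S24, S26, S28, S29, S30, S31, S33, S35, S37, S38, S40, S41, S42, S44, S45, S46, S47}
Count = 32

32


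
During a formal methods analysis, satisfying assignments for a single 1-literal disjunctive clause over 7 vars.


Step 1: Total=2^7=128
Step 2: Unsat when all 1 false: 2^6=64
Step 3: Sat=128-64=64

64


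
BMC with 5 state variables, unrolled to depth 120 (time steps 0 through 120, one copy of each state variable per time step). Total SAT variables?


BMC unrolls to depth k, creating one copy of each state var for steps 0..k.
Step count = 120 + 1 = 121 (steps 0 through 120)
Vars per step = 5
Total = 5 * 121 = 605

605


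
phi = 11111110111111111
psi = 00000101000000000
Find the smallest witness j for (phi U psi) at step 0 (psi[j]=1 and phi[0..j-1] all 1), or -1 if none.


(phi U psi) at 0: need smallest j with psi[j]=1 and phi[i]=1 for all i in [0,j).
Scan from step 0:
  step 0: phi=1, psi=0 -> continue
  step 1: phi=1, psi=0 -> continue
  step 2: phi=1, psi=0 -> continue
  step 3: phi=1, psi=0 -> continue
  step 5: psi=1 and phi held for [0,5) -> witness found
Witness step = 5

5


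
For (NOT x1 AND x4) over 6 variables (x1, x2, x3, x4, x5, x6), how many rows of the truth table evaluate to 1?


Formula: (NOT x1 AND x4) over 6 vars (64 rows)
Evaluate each row (x1, x2, x3, x4, x5, x6 as bits, MSB first):
  row 0 [000000]: (NOT 0 AND 0) -> 0
  row 1 [000001]: (NOT 0 AND 0) -> 0
  row 2 [000010]: (NOT 0 AND 0) -> 0
  row 3 [000011]: (NOT 0 AND 0) -> 0
  row 4 [000100]: (NOT 0 AND 1) -> 1
  (every remaining row is evaluated the same way; all 64 results are listed next)
Full result column, 8 rows per line (x1,x2,x3 fixed per line; x4,x5,x6 runs 000..111 left to right):
  rows 0-7 [x1,x2,x3=000]: 00001111  (ones: 4)
  rows 8-15 [x1,x2,x3=001]: 00001111  (ones: 4)
  rows 16-23 [x1,x2,x3=010]: 00001111  (ones: 4)
  rows 24-31 [x1,x2,x3=011]: 00001111  (ones: 4)
  rows 32-39 [x1,x2,x3=100]: 00000000  (ones: 0)
  rows 40-47 [x1,x2,x3=101]: 00000000  (ones: 0)
  rows 48-55 [x1,x2,x3=110]: 00000000  (ones: 0)
  rows 56-63 [x1,x2,x3=111]: 00000000  (ones: 0)
Count of 1-rows = 4+4+4+4+0+0+0+0 = 16

16


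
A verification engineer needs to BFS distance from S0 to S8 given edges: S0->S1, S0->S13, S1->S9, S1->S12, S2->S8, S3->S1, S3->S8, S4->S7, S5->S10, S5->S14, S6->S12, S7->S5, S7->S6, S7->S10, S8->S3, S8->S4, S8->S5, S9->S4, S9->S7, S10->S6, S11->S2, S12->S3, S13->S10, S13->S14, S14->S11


BFS layer-by-layer from S0:
  dist 0: {S0}
  dist 1: {S1, S13}
  dist 2: {S9, S10, S12, S14}
  dist 3: {S3, S4, S6, S7, S11}
  dist 4: {S2, S5, S8}
  -> S8 reached at distance 4
Shortest path length = 4

4


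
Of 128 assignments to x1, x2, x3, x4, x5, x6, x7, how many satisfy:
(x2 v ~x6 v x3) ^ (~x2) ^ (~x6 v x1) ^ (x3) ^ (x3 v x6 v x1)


CNF with 5 clauses over 7 vars (128 assignments).
An assignment satisfies CNF iff every clause has >=1 true literal.
Check each row (bits = x1,x2,x3,x4,x5,x6,x7; clause T/F shown):
  row 0 [0000000]: clauses=TTTFF -> 0
  row 1 [0000001]: clauses=TTTFF -> 0
  row 2 [0000010]: clauses=FTFFT -> 0
  row 3 [0000011]: clauses=FTFFT -> 0
  row 4 [0000100]: clauses=TTTFF -> 0
  (every remaining row is evaluated the same way; all 128 results are listed next)
Full result column, 8 rows per line (x1,x2,x3,x4 fixed per line; x5,x6,x7 runs 000..111 left to right):
  rows 0-7 [x1,x2,x3,x4=0000]: 00000000  (ones: 0)
  rows 8-15 [x1,x2,x3,x4=0001]: 00000000  (ones: 0)
  rows 16-23 [x1,x2,x3,x4=0010]: 11001100  (ones: 4)
  rows 24-31 [x1,x2,x3,x4=0011]: 11001100  (ones: 4)
  rows 32-39 [x1,x2,x3,x4=0100]: 00000000  (ones: 0)
  rows 40-47 [x1,x2,x3,x4=0101]: 00000000  (ones: 0)
  rows 48-55 [x1,x2,x3,x4=0110]: 00000000  (ones: 0)
  rows 56-63 [x1,x2,x3,x4=0111]: 00000000  (ones: 0)
  rows 64-71 [x1,x2,x3,x4=1000]: 00000000  (ones: 0)
  rows 72-79 [x1,x2,x3,x4=1001]: 00000000  (ones: 0)
  rows 80-87 [x1,x2,x3,x4=1010]: 11111111  (ones: 8)
  rows 88-95 [x1,x2,x3,x4=1011]: 11111111  (ones: 8)
  rows 96-103 [x1,x2,x3,x4=1100]: 00000000  (ones: 0)
  rows 104-111 [x1,x2,x3,x4=1101]: 00000000  (ones: 0)
  rows 112-119 [x1,x2,x3,x4=1110]: 00000000  (ones: 0)
  rows 120-127 [x1,x2,x3,x4=1111]: 00000000  (ones: 0)
Satisfying assignments = 0+0+4+4+0+0+0+0+0+0+8+8+0+0+0+0 = 24

24


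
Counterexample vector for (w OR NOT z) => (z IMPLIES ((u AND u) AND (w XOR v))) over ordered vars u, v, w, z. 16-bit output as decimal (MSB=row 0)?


F1 = (w OR NOT z)
F2 = (z IMPLIES ((u AND u) AND (w XOR v)))
Counterexample to F1=>F2 is where F1=1 and F2=0.
Evaluate each row (bits = u,v,w,z, MSB first):
  row 0 [0000]: F1=1 F2=1 -> F1&~F2 -> 0
  row 1 [0001]: F1=0 F2=0 -> F1&~F2 -> 0
  row 2 [0010]: F1=1 F2=1 -> F1&~F2 -> 0
  row 3 [0011]: F1=1 F2=0 -> F1&~F2 -> 1
  row 4 [0100]: F1=1 F2=1 -> F1&~F2 -> 0
  row 5 [0101]: F1=0 F2=0 -> F1&~F2 -> 0
  row 6 [0110]: F1=1 F2=1 -> F1&~F2 -> 0
  row 7 [0111]: F1=1 F2=0 -> F1&~F2 -> 1
  row 8 [1000]: F1=1 F2=1 -> F1&~F2 -> 0
  row 9 [1001]: F1=0 F2=0 -> F1&~F2 -> 0
  row 10 [1010]: F1=1 F2=1 -> F1&~F2 -> 0
  row 11 [1011]: F1=1 F2=1 -> F1&~F2 -> 0
  row 12 [1100]: F1=1 F2=1 -> F1&~F2 -> 0
  row 13 [1101]: F1=0 F2=1 -> F1&~F2 -> 0
  row 14 [1110]: F1=1 F2=1 -> F1&~F2 -> 0
  row 15 [1111]: F1=1 F2=0 -> F1&~F2 -> 1
Full result column, 4 rows per line (u,v fixed per line; w,z runs 00..11 left to right):
  rows 0-3 [u,v=00]: 0001  = hex 1
  rows 4-7 [u,v=01]: 0001  = hex 1
  rows 8-11 [u,v=10]: 0000  = hex 0
  rows 12-15 [u,v=11]: 0001  = hex 1
Counterexample vector (row 0 .. row 15) = 0001000100000001
Output column grouped in 4s = 0001 0001 0000 0001 = 0x1101
Convert to decimal digit by digit (value = value*16 + digit):
  1 -> 1
  1*16 + 1 = 17
  17*16 + 0 = 272
  272*16 + 1 = 4353
Decimal = 4353

4353


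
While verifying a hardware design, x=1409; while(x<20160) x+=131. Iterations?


Step 1: x goes from 1409 toward 20160 by 131; the body runs while x<20160, so iterations = ceil((bound-start)/step)
Step 2: Distance=18751
Step 3: ceil(18751/131)=144

144


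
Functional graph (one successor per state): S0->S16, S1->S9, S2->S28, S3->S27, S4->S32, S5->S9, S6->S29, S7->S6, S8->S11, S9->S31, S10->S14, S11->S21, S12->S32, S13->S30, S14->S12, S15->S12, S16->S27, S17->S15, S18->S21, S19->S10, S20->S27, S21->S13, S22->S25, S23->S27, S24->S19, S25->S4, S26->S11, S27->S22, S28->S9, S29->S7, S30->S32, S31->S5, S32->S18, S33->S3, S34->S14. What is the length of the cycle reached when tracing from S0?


Trace from S0 until a state repeats:
  S0 -> S16 -> S27 -> S22 -> S25 -> S4 -> S32 -> S18 -> S21 -> S13 -> S30 -> S32
S32 first seen at step 6, revisited at step 11.
Cycle length = 11 - 6 = 5

5


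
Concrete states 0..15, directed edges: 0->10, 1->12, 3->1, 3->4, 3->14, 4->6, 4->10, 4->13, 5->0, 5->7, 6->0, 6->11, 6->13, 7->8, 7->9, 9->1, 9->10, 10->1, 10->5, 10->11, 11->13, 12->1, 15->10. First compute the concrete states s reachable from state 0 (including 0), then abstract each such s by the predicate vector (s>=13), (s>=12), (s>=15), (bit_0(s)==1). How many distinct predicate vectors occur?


BFS from 0:
Concrete reachable: {0, 1, 5, 7, 8, 9, 10, 11, 12, 13}
Abstract via predicates (s>=13), (s>=12), (s>=15), (bit_0(s)==1):
  (0,0,0,0) <- {0, 8, 10}
  (0,0,0,1) <- {1, 5, 7, 9, 11}
  (0,1,0,0) <- {12}
  (1,1,0,1) <- {13}
Distinct abstract states = 4

4


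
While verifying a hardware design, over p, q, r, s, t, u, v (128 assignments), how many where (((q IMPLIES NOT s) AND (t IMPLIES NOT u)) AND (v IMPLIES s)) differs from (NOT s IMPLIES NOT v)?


F1 = (((q IMPLIES NOT s) AND (t IMPLIES NOT u)) AND (v IMPLIES s))
F2 = (NOT s IMPLIES NOT v)
Evaluate both on each of 128 rows (bits = p,q,r,s,t,u,v):
  row 0 [0000000]: F1=1 F2=1 -> 0
  row 1 [0000001]: F1=0 F2=0 -> 0
  row 2 [0000010]: F1=1 F2=1 -> 0
  row 3 [0000011]: F1=0 F2=0 -> 0
  row 4 [0000100]: F1=1 F2=1 -> 0
  (every remaining row is evaluated the same way; all 128 results are listed next)
Full result column, 8 rows per line (p,q,r,s fixed per line; t,u,v runs 000..111 left to right):
  rows 0-7 [p,q,r,s=0000]: 00000010  (ones: 1)
  rows 8-15 [p,q,r,s=0001]: 00000011  (ones: 2)
  rows 16-23 [p,q,r,s=0010]: 00000010  (ones: 1)
  rows 24-31 [p,q,r,s=0011]: 00000011  (ones: 2)
  rows 32-39 [p,q,r,s=0100]: 00000010  (ones: 1)
  rows 40-47 [p,q,r,s=0101]: 11111111  (ones: 8)
  rows 48-55 [p,q,r,s=0110]: 00000010  (ones: 1)
  rows 56-63 [p,q,r,s=0111]: 11111111  (ones: 8)
  rows 64-71 [p,q,r,s=1000]: 00000010  (ones: 1)
  rows 72-79 [p,q,r,s=1001]: 00000011  (ones: 2)
  rows 80-87 [p,q,r,s=1010]: 00000010  (ones: 1)
  rows 88-95 [p,q,r,s=1011]: 00000011  (ones: 2)
  rows 96-103 [p,q,r,s=1100]: 00000010  (ones: 1)
  rows 104-111 [p,q,r,s=1101]: 11111111  (ones: 8)
  rows 112-119 [p,q,r,s=1110]: 00000010  (ones: 1)
  rows 120-127 [p,q,r,s=1111]: 11111111  (ones: 8)
Disagreements = 1+2+1+2+1+8+1+8+1+2+1+2+1+8+1+8 = 48

48


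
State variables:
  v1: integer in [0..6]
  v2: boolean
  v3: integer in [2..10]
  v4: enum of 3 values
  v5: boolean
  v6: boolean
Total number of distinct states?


State space = product of domain sizes of all variables.
Domain sizes:
  v1 (integer in [0..6]): 7
  v2 (boolean): 2
  v3 (integer in [2..10]): 9
  v4 (enum of 3 values): 3
  v5 (boolean): 2
  v6 (boolean): 2
Product = 7 * 2 * 9 * 3 * 2 * 2 = 1512

1512


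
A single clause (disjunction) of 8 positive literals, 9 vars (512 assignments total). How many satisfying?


Step 1: Total=2^9=512
Step 2: Unsat when all 8 false: 2^1=2
Step 3: Sat=512-2=510

510


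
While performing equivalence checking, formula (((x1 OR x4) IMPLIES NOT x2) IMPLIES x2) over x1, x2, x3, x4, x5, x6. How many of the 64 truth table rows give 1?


Formula: (((x1 OR x4) IMPLIES NOT x2) IMPLIES x2) over 6 vars (64 rows)
Evaluate each row (x1, x2, x3, x4, x5, x6 as bits, MSB first):
  row 0 [000000]: (((0 OR 0) IMPLIES NOT 0) IMPLIES 0) -> 0
  row 1 [000001]: (((0 OR 0) IMPLIES NOT 0) IMPLIES 0) -> 0
  row 2 [000010]: (((0 OR 0) IMPLIES NOT 0) IMPLIES 0) -> 0
  row 3 [000011]: (((0 OR 0) IMPLIES NOT 0) IMPLIES 0) -> 0
  row 4 [000100]: (((0 OR 1) IMPLIES NOT 0) IMPLIES 0) -> 0
  (every remaining row is evaluated the same way; all 64 results are listed next)
Full result column, 8 rows per line (x1,x2,x3 fixed per line; x4,x5,x6 runs 000..111 left to right):
  rows 0-7 [x1,x2,x3=000]: 00000000  (ones: 0)
  rows 8-15 [x1,x2,x3=001]: 00000000  (ones: 0)
  rows 16-23 [x1,x2,x3=010]: 11111111  (ones: 8)
  rows 24-31 [x1,x2,x3=011]: 11111111  (ones: 8)
  rows 32-39 [x1,x2,x3=100]: 00000000  (ones: 0)
  rows 40-47 [x1,x2,x3=101]: 00000000  (ones: 0)
  rows 48-55 [x1,x2,x3=110]: 11111111  (ones: 8)
  rows 56-63 [x1,x2,x3=111]: 11111111  (ones: 8)
Count of 1-rows = 0+0+8+8+0+0+8+8 = 32

32


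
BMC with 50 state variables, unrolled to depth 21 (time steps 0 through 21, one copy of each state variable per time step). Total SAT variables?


BMC unrolls to depth k, creating one copy of each state var for steps 0..k.
Step count = 21 + 1 = 22 (steps 0 through 21)
Vars per step = 50
Total = 50 * 22 = 1100

1100


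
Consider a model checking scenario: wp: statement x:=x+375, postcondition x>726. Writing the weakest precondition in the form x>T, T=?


Formula: wp(x:=E, P) = P[E/x] (substitute E for x in postcondition)
Step 1: Postcondition: x>726
Step 2: Substitute x+375 for x: x+375>726
Step 3: Solve for x: x > 726-375 = 351

351


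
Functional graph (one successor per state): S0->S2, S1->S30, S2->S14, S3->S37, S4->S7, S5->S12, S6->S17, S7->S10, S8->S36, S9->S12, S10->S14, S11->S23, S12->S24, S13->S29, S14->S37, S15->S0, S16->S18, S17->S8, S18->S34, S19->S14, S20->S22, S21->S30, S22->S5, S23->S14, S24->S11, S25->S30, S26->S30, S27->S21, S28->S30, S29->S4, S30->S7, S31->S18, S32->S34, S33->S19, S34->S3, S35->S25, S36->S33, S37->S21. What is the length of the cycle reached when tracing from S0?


Trace from S0 until a state repeats:
  S0 -> S2 -> S14 -> S37 -> S21 -> S30 -> S7 -> S10 -> S14
S14 first seen at step 2, revisited at step 8.
Cycle length = 8 - 2 = 6

6


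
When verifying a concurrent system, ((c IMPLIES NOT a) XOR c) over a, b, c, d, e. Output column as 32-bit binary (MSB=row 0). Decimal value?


Formula: ((c IMPLIES NOT a) XOR c) over a, b, c, d, e (32 rows)
Evaluate each row (bits = a,b,c,d,e, MSB first):
  row 0 [00000]: ((0 IMPLIES NOT 0) XOR 0) -> 1
  row 1 [00001]: ((0 IMPLIES NOT 0) XOR 0) -> 1
  row 2 [00010]: ((0 IMPLIES NOT 0) XOR 0) -> 1
  row 3 [00011]: ((0 IMPLIES NOT 0) XOR 0) -> 1
  row 4 [00100]: ((1 IMPLIES NOT 0) XOR 1) -> 0
  row 5 [00101]: ((1 IMPLIES NOT 0) XOR 1) -> 0
  row 6 [00110]: ((1 IMPLIES NOT 0) XOR 1) -> 0
  row 7 [00111]: ((1 IMPLIES NOT 0) XOR 1) -> 0
  row 8 [01000]: ((0 IMPLIES NOT 0) XOR 0) -> 1
  row 9 [01001]: ((0 IMPLIES NOT 0) XOR 0) -> 1
  row 10 [01010]: ((0 IMPLIES NOT 0) XOR 0) -> 1
  row 11 [01011]: ((0 IMPLIES NOT 0) XOR 0) -> 1
  row 12 [01100]: ((1 IMPLIES NOT 0) XOR 1) -> 0
  row 13 [01101]: ((1 IMPLIES NOT 0) XOR 1) -> 0
  row 14 [01110]: ((1 IMPLIES NOT 0) XOR 1) -> 0
  row 15 [01111]: ((1 IMPLIES NOT 0) XOR 1) -> 0
  row 16 [10000]: ((0 IMPLIES NOT 1) XOR 0) -> 1
  row 17 [10001]: ((0 IMPLIES NOT 1) XOR 0) -> 1
  row 18 [10010]: ((0 IMPLIES NOT 1) XOR 0) -> 1
  row 19 [10011]: ((0 IMPLIES NOT 1) XOR 0) -> 1
  row 20 [10100]: ((1 IMPLIES NOT 1) XOR 1) -> 1
  row 21 [10101]: ((1 IMPLIES NOT 1) XOR 1) -> 1
  row 22 [10110]: ((1 IMPLIES NOT 1) XOR 1) -> 1
  row 23 [10111]: ((1 IMPLIES NOT 1) XOR 1) -> 1
  row 24 [11000]: ((0 IMPLIES NOT 1) XOR 0) -> 1
  row 25 [11001]: ((0 IMPLIES NOT 1) XOR 0) -> 1
  row 26 [11010]: ((0 IMPLIES NOT 1) XOR 0) -> 1
  row 27 [11011]: ((0 IMPLIES NOT 1) XOR 0) -> 1
  row 28 [11100]: ((1 IMPLIES NOT 1) XOR 1) -> 1
  row 29 [11101]: ((1 IMPLIES NOT 1) XOR 1) -> 1
  row 30 [11110]: ((1 IMPLIES NOT 1) XOR 1) -> 1
  row 31 [11111]: ((1 IMPLIES NOT 1) XOR 1) -> 1
Full result column, 4 rows per line (a,b,c fixed per line; d,e runs 00..11 left to right):
  rows 0-3 [a,b,c=000]: 1111  = hex F
  rows 4-7 [a,b,c=001]: 0000  = hex 0
  rows 8-11 [a,b,c=010]: 1111  = hex F
  rows 12-15 [a,b,c=011]: 0000  = hex 0
  rows 16-19 [a,b,c=100]: 1111  = hex F
  rows 20-23 [a,b,c=101]: 1111  = hex F
  rows 24-27 [a,b,c=110]: 1111  = hex F
  rows 28-31 [a,b,c=111]: 1111  = hex F
Output column (row 0 .. row 31) = 11110000111100001111111111111111
Output column grouped in 4s = 1111 0000 1111 0000 1111 1111 1111 1111 = 0xF0F0FFFF
Convert to decimal digit by digit (value = value*16 + digit):
  F -> 15
  15*16 + 0 = 240
  240*16 + 15 (F) = 3855
  3855*16 + 0 = 61680
  61680*16 + 15 (F) = 986895
  986895*16 + 15 (F) = 15790335
  15790335*16 + 15 (F) = 252645375
  252645375*16 + 15 (F) = 4042326015
Decimal = 4042326015

4042326015


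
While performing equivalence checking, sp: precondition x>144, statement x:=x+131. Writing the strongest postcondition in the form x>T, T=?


Formula: sp(P, x:=E) = exists old_x. (x = E[old_x/x]) AND P[old_x/x] (old_x is the value of x before the assignment; eliminate old_x by solving x = E[old_x/x] for old_x)
Step 1: Precondition P: x>144, i.e. old_x > 144
Step 2: Assignment gives x = old_x + 131, so old_x = x - 131
Step 3: Substitute into P: x - 131 > 144
Step 4: Simplify: x > 144+131 = 275

275


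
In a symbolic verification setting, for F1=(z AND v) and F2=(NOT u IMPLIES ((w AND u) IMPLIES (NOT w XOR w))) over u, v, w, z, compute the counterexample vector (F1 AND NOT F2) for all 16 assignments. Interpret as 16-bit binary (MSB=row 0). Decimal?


F1 = (z AND v)
F2 = (NOT u IMPLIES ((w AND u) IMPLIES (NOT w XOR w)))
Counterexample to F1=>F2 is where F1=1 and F2=0.
Evaluate each row (bits = u,v,w,z, MSB first):
  row 0 [0000]: F1=0 F2=1 -> F1&~F2 -> 0
  row 1 [0001]: F1=0 F2=1 -> F1&~F2 -> 0
  row 2 [0010]: F1=0 F2=1 -> F1&~F2 -> 0
  row 3 [0011]: F1=0 F2=1 -> F1&~F2 -> 0
  row 4 [0100]: F1=0 F2=1 -> F1&~F2 -> 0
  row 5 [0101]: F1=1 F2=1 -> F1&~F2 -> 0
  row 6 [0110]: F1=0 F2=1 -> F1&~F2 -> 0
  row 7 [0111]: F1=1 F2=1 -> F1&~F2 -> 0
  row 8 [1000]: F1=0 F2=1 -> F1&~F2 -> 0
  row 9 [1001]: F1=0 F2=1 -> F1&~F2 -> 0
  row 10 [1010]: F1=0 F2=1 -> F1&~F2 -> 0
  row 11 [1011]: F1=0 F2=1 -> F1&~F2 -> 0
  row 12 [1100]: F1=0 F2=1 -> F1&~F2 -> 0
  row 13 [1101]: F1=1 F2=1 -> F1&~F2 -> 0
  row 14 [1110]: F1=0 F2=1 -> F1&~F2 -> 0
  row 15 [1111]: F1=1 F2=1 -> F1&~F2 -> 0
Full result column, 4 rows per line (u,v fixed per line; w,z runs 00..11 left to right):
  rows 0-3 [u,v=00]: 0000  = hex 0
  rows 4-7 [u,v=01]: 0000  = hex 0
  rows 8-11 [u,v=10]: 0000  = hex 0
  rows 12-15 [u,v=11]: 0000  = hex 0
Counterexample vector (row 0 .. row 15) = 0000000000000000
Output column grouped in 4s = 0000 0000 0000 0000 = 0x0000
Convert to decimal digit by digit (value = value*16 + digit):
  0 -> 0
  0*16 + 0 = 0
  0*16 + 0 = 0
  0*16 + 0 = 0
Decimal = 0

0


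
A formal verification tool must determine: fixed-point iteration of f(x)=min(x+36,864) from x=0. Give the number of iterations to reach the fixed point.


Step 1: x=0, cap=864, increment=36
Step 2: x grows by 36 each step until capped at 864; fixed point is x=864
Step 3: iterations = ceil(864/36) = 24

24


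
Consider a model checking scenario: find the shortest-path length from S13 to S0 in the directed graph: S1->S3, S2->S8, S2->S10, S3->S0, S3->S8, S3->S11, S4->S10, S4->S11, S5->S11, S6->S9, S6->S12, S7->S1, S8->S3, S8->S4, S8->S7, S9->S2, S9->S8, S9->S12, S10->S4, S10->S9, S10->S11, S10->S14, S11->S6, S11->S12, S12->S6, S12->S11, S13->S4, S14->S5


BFS layer-by-layer from S13:
  dist 0: {S13}
  dist 1: {S4}
  dist 2: {S10, S11}
  dist 3: {S6, S9, S12, S14}
  dist 4: {S2, S5, S8}
  dist 5: {S3, S7}
  dist 6: {S0, S1}
  -> S0 reached at distance 6
Shortest path length = 6

6


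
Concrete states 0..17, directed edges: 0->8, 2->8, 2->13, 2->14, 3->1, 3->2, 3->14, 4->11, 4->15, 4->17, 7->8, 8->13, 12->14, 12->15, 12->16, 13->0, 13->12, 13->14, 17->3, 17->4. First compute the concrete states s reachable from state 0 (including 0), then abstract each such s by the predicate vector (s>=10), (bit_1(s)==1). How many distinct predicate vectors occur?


BFS from 0:
Concrete reachable: {0, 8, 12, 13, 14, 15, 16}
Abstract via predicates (s>=10), (bit_1(s)==1):
  (0,0) <- {0, 8}
  (1,0) <- {12, 13, 16}
  (1,1) <- {14, 15}
Distinct abstract states = 3

3


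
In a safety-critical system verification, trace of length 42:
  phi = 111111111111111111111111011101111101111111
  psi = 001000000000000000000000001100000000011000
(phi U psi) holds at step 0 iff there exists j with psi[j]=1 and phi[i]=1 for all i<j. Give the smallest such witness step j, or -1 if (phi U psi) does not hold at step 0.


(phi U psi) at 0: need smallest j with psi[j]=1 and phi[i]=1 for all i in [0,j).
Scan from step 0:
  step 0: phi=1, psi=0 -> continue
  step 1: phi=1, psi=0 -> continue
  step 2: psi=1 and phi held for [0,2) -> witness found
Witness step = 2

2


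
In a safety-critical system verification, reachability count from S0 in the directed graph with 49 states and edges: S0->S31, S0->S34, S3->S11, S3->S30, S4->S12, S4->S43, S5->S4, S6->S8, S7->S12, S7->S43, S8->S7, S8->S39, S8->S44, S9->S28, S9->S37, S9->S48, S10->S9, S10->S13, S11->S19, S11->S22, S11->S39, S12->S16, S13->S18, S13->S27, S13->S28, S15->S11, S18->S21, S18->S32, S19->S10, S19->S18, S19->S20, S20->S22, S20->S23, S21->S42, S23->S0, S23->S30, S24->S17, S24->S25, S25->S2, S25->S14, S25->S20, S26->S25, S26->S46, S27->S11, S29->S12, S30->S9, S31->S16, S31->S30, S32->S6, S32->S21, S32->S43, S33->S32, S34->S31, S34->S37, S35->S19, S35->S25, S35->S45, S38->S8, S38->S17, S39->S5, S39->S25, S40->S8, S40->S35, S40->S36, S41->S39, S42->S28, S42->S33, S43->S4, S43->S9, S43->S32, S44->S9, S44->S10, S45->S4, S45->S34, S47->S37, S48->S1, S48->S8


BFS from S0:
  layer 0: {S0}
  layer 1: {S31, S34}
  layer 2: {S16, S30, S37}
  layer 3: {S9}
  layer 4: {S28, S48}
  layer 5: {S1, S8}
  layer 6: {S7, S39, S44}
  layer 7: {S5, S10, S12, S25, S43}
  layer 8: {S2, S4, S13, S14, S20, S32}
  layer 9: {S6, S18, S21, S22, S23, S27}
  layer 10: {S11, S42}
  layer 11: {S19, S33}
Reachable set: {S0, S1, S2, S4, S5, S6, S7, S8, S9, S10, S11, S12, S13, S14, S16, S18, S19, S20, S21, S22, S23, S25, S27, S28, S30, S31, S32, S33, S34, S37, S39, S42, S43, S44, S48}
Count = 35

35


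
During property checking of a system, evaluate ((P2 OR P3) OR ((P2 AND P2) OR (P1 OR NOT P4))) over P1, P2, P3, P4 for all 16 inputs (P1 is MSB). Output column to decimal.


Formula: ((P2 OR P3) OR ((P2 AND P2) OR (P1 OR NOT P4))) over P1, P2, P3, P4 (16 rows)
Evaluate each row (bits = P1,P2,P3,P4, MSB first):
  row 0 [0000]: ((0 OR 0) OR ((0 AND 0) OR (0 OR NOT 0))) -> 1
  row 1 [0001]: ((0 OR 0) OR ((0 AND 0) OR (0 OR NOT 1))) -> 0
  row 2 [0010]: ((0 OR 1) OR ((0 AND 0) OR (0 OR NOT 0))) -> 1
  row 3 [0011]: ((0 OR 1) OR ((0 AND 0) OR (0 OR NOT 1))) -> 1
  row 4 [0100]: ((1 OR 0) OR ((1 AND 1) OR (0 OR NOT 0))) -> 1
  row 5 [0101]: ((1 OR 0) OR ((1 AND 1) OR (0 OR NOT 1))) -> 1
  row 6 [0110]: ((1 OR 1) OR ((1 AND 1) OR (0 OR NOT 0))) -> 1
  row 7 [0111]: ((1 OR 1) OR ((1 AND 1) OR (0 OR NOT 1))) -> 1
  row 8 [1000]: ((0 OR 0) OR ((0 AND 0) OR (1 OR NOT 0))) -> 1
  row 9 [1001]: ((0 OR 0) OR ((0 AND 0) OR (1 OR NOT 1))) -> 1
  row 10 [1010]: ((0 OR 1) OR ((0 AND 0) OR (1 OR NOT 0))) -> 1
  row 11 [1011]: ((0 OR 1) OR ((0 AND 0) OR (1 OR NOT 1))) -> 1
  row 12 [1100]: ((1 OR 0) OR ((1 AND 1) OR (1 OR NOT 0))) -> 1
  row 13 [1101]: ((1 OR 0) OR ((1 AND 1) OR (1 OR NOT 1))) -> 1
  row 14 [1110]: ((1 OR 1) OR ((1 AND 1) OR (1 OR NOT 0))) -> 1
  row 15 [1111]: ((1 OR 1) OR ((1 AND 1) OR (1 OR NOT 1))) -> 1
Full result column, 4 rows per line (P1,P2 fixed per line; P3,P4 runs 00..11 left to right):
  rows 0-3 [P1,P2=00]: 1011  = hex B
  rows 4-7 [P1,P2=01]: 1111  = hex F
  rows 8-11 [P1,P2=10]: 1111  = hex F
  rows 12-15 [P1,P2=11]: 1111  = hex F
Output column (row 0 .. row 15) = 1011111111111111
Output column grouped in 4s = 1011 1111 1111 1111 = 0xBFFF
Convert to decimal digit by digit (value = value*16 + digit):
  B -> 11
  11*16 + 15 (F) = 191
  191*16 + 15 (F) = 3071
  3071*16 + 15 (F) = 49151
Decimal = 49151

49151


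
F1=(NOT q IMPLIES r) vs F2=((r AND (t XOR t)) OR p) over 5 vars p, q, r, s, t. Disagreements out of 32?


F1 = (NOT q IMPLIES r)
F2 = ((r AND (t XOR t)) OR p)
Evaluate both on each of 32 rows (bits = p,q,r,s,t):
  row 0 [00000]: F1=0 F2=0 -> 0
  row 1 [00001]: F1=0 F2=0 -> 0
  row 2 [00010]: F1=0 F2=0 -> 0
  row 3 [00011]: F1=0 F2=0 -> 0
  row 4 [00100]: F1=1 F2=0 (differ) -> 1
  row 5 [00101]: F1=1 F2=0 (differ) -> 1
  row 6 [00110]: F1=1 F2=0 (differ) -> 1
  row 7 [00111]: F1=1 F2=0 (differ) -> 1
  row 8 [01000]: F1=1 F2=0 (differ) -> 1
  row 9 [01001]: F1=1 F2=0 (differ) -> 1
  row 10 [01010]: F1=1 F2=0 (differ) -> 1
  row 11 [01011]: F1=1 F2=0 (differ) -> 1
  row 12 [01100]: F1=1 F2=0 (differ) -> 1
  row 13 [01101]: F1=1 F2=0 (differ) -> 1
  row 14 [01110]: F1=1 F2=0 (differ) -> 1
  row 15 [01111]: F1=1 F2=0 (differ) -> 1
  row 16 [10000]: F1=0 F2=1 (differ) -> 1
  row 17 [10001]: F1=0 F2=1 (differ) -> 1
  row 18 [10010]: F1=0 F2=1 (differ) -> 1
  row 19 [10011]: F1=0 F2=1 (differ) -> 1
  row 20 [10100]: F1=1 F2=1 -> 0
  row 21 [10101]: F1=1 F2=1 -> 0
  row 22 [10110]: F1=1 F2=1 -> 0
  row 23 [10111]: F1=1 F2=1 -> 0
  row 24 [11000]: F1=1 F2=1 -> 0
  row 25 [11001]: F1=1 F2=1 -> 0
  row 26 [11010]: F1=1 F2=1 -> 0
  row 27 [11011]: F1=1 F2=1 -> 0
  row 28 [11100]: F1=1 F2=1 -> 0
  row 29 [11101]: F1=1 F2=1 -> 0
  row 30 [11110]: F1=1 F2=1 -> 0
  row 31 [11111]: F1=1 F2=1 -> 0
Full result column, 8 rows per line (p,q fixed per line; r,s,t runs 000..111 left to right):
  rows 0-7 [p,q=00]: 00001111  (ones: 4)
  rows 8-15 [p,q=01]: 11111111  (ones: 8)
  rows 16-23 [p,q=10]: 11110000  (ones: 4)
  rows 24-31 [p,q=11]: 00000000  (ones: 0)
Disagreements = 4+8+4+0 = 16

16


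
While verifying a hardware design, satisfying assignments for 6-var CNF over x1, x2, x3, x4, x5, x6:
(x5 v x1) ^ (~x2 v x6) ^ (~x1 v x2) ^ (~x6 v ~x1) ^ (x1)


CNF with 5 clauses over 6 vars (64 assignments).
An assignment satisfies CNF iff every clause has >=1 true literal.
Check each row (bits = x1,x2,x3,x4,x5,x6; clause T/F shown):
  row 0 [000000]: clauses=FTTTF -> 0
  row 1 [000001]: clauses=FTTTF -> 0
  row 2 [000010]: clauses=TTTTF -> 0
  row 3 [000011]: clauses=TTTTF -> 0
  row 4 [000100]: clauses=FTTTF -> 0
  (every remaining row is evaluated the same way; all 64 results are listed next)
Full result column, 8 rows per line (x1,x2,x3 fixed per line; x4,x5,x6 runs 000..111 left to right):
  rows 0-7 [x1,x2,x3=000]: 00000000  (ones: 0)
  rows 8-15 [x1,x2,x3=001]: 00000000  (ones: 0)
  rows 16-23 [x1,x2,x3=010]: 00000000  (ones: 0)
  rows 24-31 [x1,x2,x3=011]: 00000000  (ones: 0)
  rows 32-39 [x1,x2,x3=100]: 00000000  (ones: 0)
  rows 40-47 [x1,x2,x3=101]: 00000000  (ones: 0)
  rows 48-55 [x1,x2,x3=110]: 00000000  (ones: 0)
  rows 56-63 [x1,x2,x3=111]: 00000000  (ones: 0)
Satisfying assignments = 0+0+0+0+0+0+0+0 = 0

0


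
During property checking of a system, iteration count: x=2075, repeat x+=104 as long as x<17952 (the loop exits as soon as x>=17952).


Step 1: x goes from 2075 toward 17952 by 104; the body runs while x<17952, so iterations = ceil((bound-start)/step)
Step 2: Distance=15877
Step 3: ceil(15877/104)=153

153


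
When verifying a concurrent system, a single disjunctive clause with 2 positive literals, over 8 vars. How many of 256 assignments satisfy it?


Step 1: Total=2^8=256
Step 2: Unsat when all 2 false: 2^6=64
Step 3: Sat=256-64=192

192


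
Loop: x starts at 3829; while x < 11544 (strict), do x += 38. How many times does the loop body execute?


Step 1: x goes from 3829 toward 11544 by 38; the body runs while x<11544, so iterations = ceil((bound-start)/step)
Step 2: Distance=7715
Step 3: ceil(7715/38)=204

204


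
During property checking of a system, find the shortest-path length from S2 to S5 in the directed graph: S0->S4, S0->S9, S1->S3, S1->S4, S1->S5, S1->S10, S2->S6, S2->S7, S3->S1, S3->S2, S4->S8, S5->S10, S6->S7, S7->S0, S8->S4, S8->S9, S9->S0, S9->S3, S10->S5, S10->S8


BFS layer-by-layer from S2:
  dist 0: {S2}
  dist 1: {S6, S7}
  dist 2: {S0}
  dist 3: {S4, S9}
  dist 4: {S3, S8}
  dist 5: {S1}
  dist 6: {S5, S10}
  -> S5 reached at distance 6
Shortest path length = 6

6


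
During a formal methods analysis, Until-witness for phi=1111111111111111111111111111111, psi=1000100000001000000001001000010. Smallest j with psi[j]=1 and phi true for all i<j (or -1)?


(phi U psi) at 0: need smallest j with psi[j]=1 and phi[i]=1 for all i in [0,j).
Scan from step 0:
  step 0: psi=1 and phi held for [0,0) -> witness found
Witness step = 0

0


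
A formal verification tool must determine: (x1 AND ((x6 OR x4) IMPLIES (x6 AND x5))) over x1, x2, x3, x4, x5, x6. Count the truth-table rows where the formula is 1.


Formula: (x1 AND ((x6 OR x4) IMPLIES (x6 AND x5))) over 6 vars (64 rows)
Evaluate each row (x1, x2, x3, x4, x5, x6 as bits, MSB first):
  row 0 [000000]: (0 AND ((0 OR 0) IMPLIES (0 AND 0))) -> 0
  row 1 [000001]: (0 AND ((1 OR 0) IMPLIES (1 AND 0))) -> 0
  row 2 [000010]: (0 AND ((0 OR 0) IMPLIES (0 AND 1))) -> 0
  row 3 [000011]: (0 AND ((1 OR 0) IMPLIES (1 AND 1))) -> 0
  row 4 [000100]: (0 AND ((0 OR 1) IMPLIES (0 AND 0))) -> 0
  (every remaining row is evaluated the same way; all 64 results are listed next)
Full result column, 8 rows per line (x1,x2,x3 fixed per line; x4,x5,x6 runs 000..111 left to right):
  rows 0-7 [x1,x2,x3=000]: 00000000  (ones: 0)
  rows 8-15 [x1,x2,x3=001]: 00000000  (ones: 0)
  rows 16-23 [x1,x2,x3=010]: 00000000  (ones: 0)
  rows 24-31 [x1,x2,x3=011]: 00000000  (ones: 0)
  rows 32-39 [x1,x2,x3=100]: 10110001  (ones: 4)
  rows 40-47 [x1,x2,x3=101]: 10110001  (ones: 4)
  rows 48-55 [x1,x2,x3=110]: 10110001  (ones: 4)
  rows 56-63 [x1,x2,x3=111]: 10110001  (ones: 4)
Count of 1-rows = 0+0+0+0+4+4+4+4 = 16

16


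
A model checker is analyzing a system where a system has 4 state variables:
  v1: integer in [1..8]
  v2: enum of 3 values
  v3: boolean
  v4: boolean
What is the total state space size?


State space = product of domain sizes of all variables.
Domain sizes:
  v1 (integer in [1..8]): 8
  v2 (enum of 3 values): 3
  v3 (boolean): 2
  v4 (boolean): 2
Product = 8 * 3 * 2 * 2 = 96

96


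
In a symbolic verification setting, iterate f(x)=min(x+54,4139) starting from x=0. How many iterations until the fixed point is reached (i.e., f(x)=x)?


Step 1: x=0, cap=4139, increment=54
Step 2: x grows by 54 each step until capped at 4139; fixed point is x=4139
Step 3: iterations = ceil(4139/54) = 77

77


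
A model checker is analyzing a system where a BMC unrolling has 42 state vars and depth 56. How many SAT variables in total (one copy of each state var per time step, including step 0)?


BMC unrolls to depth k, creating one copy of each state var for steps 0..k.
Step count = 56 + 1 = 57 (steps 0 through 56)
Vars per step = 42
Total = 42 * 57 = 2394

2394


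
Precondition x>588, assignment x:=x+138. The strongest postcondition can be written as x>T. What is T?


Formula: sp(P, x:=E) = exists old_x. (x = E[old_x/x]) AND P[old_x/x] (old_x is the value of x before the assignment; eliminate old_x by solving x = E[old_x/x] for old_x)
Step 1: Precondition P: x>588, i.e. old_x > 588
Step 2: Assignment gives x = old_x + 138, so old_x = x - 138
Step 3: Substitute into P: x - 138 > 588
Step 4: Simplify: x > 588+138 = 726

726


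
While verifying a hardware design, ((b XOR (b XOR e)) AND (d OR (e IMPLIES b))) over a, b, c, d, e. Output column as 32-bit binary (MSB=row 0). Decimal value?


Formula: ((b XOR (b XOR e)) AND (d OR (e IMPLIES b))) over a, b, c, d, e (32 rows)
Evaluate each row (bits = a,b,c,d,e, MSB first):
  row 0 [00000]: ((0 XOR (0 XOR 0)) AND (0 OR (0 IMPLIES 0))) -> 0
  row 1 [00001]: ((0 XOR (0 XOR 1)) AND (0 OR (1 IMPLIES 0))) -> 0
  row 2 [00010]: ((0 XOR (0 XOR 0)) AND (1 OR (0 IMPLIES 0))) -> 0
  row 3 [00011]: ((0 XOR (0 XOR 1)) AND (1 OR (1 IMPLIES 0))) -> 1
  row 4 [00100]: ((0 XOR (0 XOR 0)) AND (0 OR (0 IMPLIES 0))) -> 0
  row 5 [00101]: ((0 XOR (0 XOR 1)) AND (0 OR (1 IMPLIES 0))) -> 0
  row 6 [00110]: ((0 XOR (0 XOR 0)) AND (1 OR (0 IMPLIES 0))) -> 0
  row 7 [00111]: ((0 XOR (0 XOR 1)) AND (1 OR (1 IMPLIES 0))) -> 1
  row 8 [01000]: ((1 XOR (1 XOR 0)) AND (0 OR (0 IMPLIES 1))) -> 0
  row 9 [01001]: ((1 XOR (1 XOR 1)) AND (0 OR (1 IMPLIES 1))) -> 1
  row 10 [01010]: ((1 XOR (1 XOR 0)) AND (1 OR (0 IMPLIES 1))) -> 0
  row 11 [01011]: ((1 XOR (1 XOR 1)) AND (1 OR (1 IMPLIES 1))) -> 1
  row 12 [01100]: ((1 XOR (1 XOR 0)) AND (0 OR (0 IMPLIES 1))) -> 0
  row 13 [01101]: ((1 XOR (1 XOR 1)) AND (0 OR (1 IMPLIES 1))) -> 1
  row 14 [01110]: ((1 XOR (1 XOR 0)) AND (1 OR (0 IMPLIES 1))) -> 0
  row 15 [01111]: ((1 XOR (1 XOR 1)) AND (1 OR (1 IMPLIES 1))) -> 1
  row 16 [10000]: ((0 XOR (0 XOR 0)) AND (0 OR (0 IMPLIES 0))) -> 0
  row 17 [10001]: ((0 XOR (0 XOR 1)) AND (0 OR (1 IMPLIES 0))) -> 0
  row 18 [10010]: ((0 XOR (0 XOR 0)) AND (1 OR (0 IMPLIES 0))) -> 0
  row 19 [10011]: ((0 XOR (0 XOR 1)) AND (1 OR (1 IMPLIES 0))) -> 1
  row 20 [10100]: ((0 XOR (0 XOR 0)) AND (0 OR (0 IMPLIES 0))) -> 0
  row 21 [10101]: ((0 XOR (0 XOR 1)) AND (0 OR (1 IMPLIES 0))) -> 0
  row 22 [10110]: ((0 XOR (0 XOR 0)) AND (1 OR (0 IMPLIES 0))) -> 0
  row 23 [10111]: ((0 XOR (0 XOR 1)) AND (1 OR (1 IMPLIES 0))) -> 1
  row 24 [11000]: ((1 XOR (1 XOR 0)) AND (0 OR (0 IMPLIES 1))) -> 0
  row 25 [11001]: ((1 XOR (1 XOR 1)) AND (0 OR (1 IMPLIES 1))) -> 1
  row 26 [11010]: ((1 XOR (1 XOR 0)) AND (1 OR (0 IMPLIES 1))) -> 0
  row 27 [11011]: ((1 XOR (1 XOR 1)) AND (1 OR (1 IMPLIES 1))) -> 1
  row 28 [11100]: ((1 XOR (1 XOR 0)) AND (0 OR (0 IMPLIES 1))) -> 0
  row 29 [11101]: ((1 XOR (1 XOR 1)) AND (0 OR (1 IMPLIES 1))) -> 1
  row 30 [11110]: ((1 XOR (1 XOR 0)) AND (1 OR (0 IMPLIES 1))) -> 0
  row 31 [11111]: ((1 XOR (1 XOR 1)) AND (1 OR (1 IMPLIES 1))) -> 1
Full result column, 4 rows per line (a,b,c fixed per line; d,e runs 00..11 left to right):
  rows 0-3 [a,b,c=000]: 0001  = hex 1
  rows 4-7 [a,b,c=001]: 0001  = hex 1
  rows 8-11 [a,b,c=010]: 0101  = hex 5
  rows 12-15 [a,b,c=011]: 0101  = hex 5
  rows 16-19 [a,b,c=100]: 0001  = hex 1
  rows 20-23 [a,b,c=101]: 0001  = hex 1
  rows 24-27 [a,b,c=110]: 0101  = hex 5
  rows 28-31 [a,b,c=111]: 0101  = hex 5
Output column (row 0 .. row 31) = 00010001010101010001000101010101
Output column grouped in 4s = 0001 0001 0101 0101 0001 0001 0101 0101 = 0x11551155
Convert to decimal digit by digit (value = value*16 + digit):
  1 -> 1
  1*16 + 1 = 17
  17*16 + 5 = 277
  277*16 + 5 = 4437
  4437*16 + 1 = 70993
  70993*16 + 1 = 1135889
  1135889*16 + 5 = 18174229
  18174229*16 + 5 = 290787669
Decimal = 290787669

290787669


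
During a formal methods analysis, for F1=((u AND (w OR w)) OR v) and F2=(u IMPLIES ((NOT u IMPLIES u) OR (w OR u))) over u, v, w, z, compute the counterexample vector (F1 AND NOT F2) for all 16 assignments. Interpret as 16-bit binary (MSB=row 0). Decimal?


F1 = ((u AND (w OR w)) OR v)
F2 = (u IMPLIES ((NOT u IMPLIES u) OR (w OR u)))
Counterexample to F1=>F2 is where F1=1 and F2=0.
Evaluate each row (bits = u,v,w,z, MSB first):
  row 0 [0000]: F1=0 F2=1 -> F1&~F2 -> 0
  row 1 [0001]: F1=0 F2=1 -> F1&~F2 -> 0
  row 2 [0010]: F1=0 F2=1 -> F1&~F2 -> 0
  row 3 [0011]: F1=0 F2=1 -> F1&~F2 -> 0
  row 4 [0100]: F1=1 F2=1 -> F1&~F2 -> 0
  row 5 [0101]: F1=1 F2=1 -> F1&~F2 -> 0
  row 6 [0110]: F1=1 F2=1 -> F1&~F2 -> 0
  row 7 [0111]: F1=1 F2=1 -> F1&~F2 -> 0
  row 8 [1000]: F1=0 F2=1 -> F1&~F2 -> 0
  row 9 [1001]: F1=0 F2=1 -> F1&~F2 -> 0
  row 10 [1010]: F1=1 F2=1 -> F1&~F2 -> 0
  row 11 [1011]: F1=1 F2=1 -> F1&~F2 -> 0
  row 12 [1100]: F1=1 F2=1 -> F1&~F2 -> 0
  row 13 [1101]: F1=1 F2=1 -> F1&~F2 -> 0
  row 14 [1110]: F1=1 F2=1 -> F1&~F2 -> 0
  row 15 [1111]: F1=1 F2=1 -> F1&~F2 -> 0
Full result column, 4 rows per line (u,v fixed per line; w,z runs 00..11 left to right):
  rows 0-3 [u,v=00]: 0000  = hex 0
  rows 4-7 [u,v=01]: 0000  = hex 0
  rows 8-11 [u,v=10]: 0000  = hex 0
  rows 12-15 [u,v=11]: 0000  = hex 0
Counterexample vector (row 0 .. row 15) = 0000000000000000
Output column grouped in 4s = 0000 0000 0000 0000 = 0x0000
Convert to decimal digit by digit (value = value*16 + digit):
  0 -> 0
  0*16 + 0 = 0
  0*16 + 0 = 0
  0*16 + 0 = 0
Decimal = 0

0
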